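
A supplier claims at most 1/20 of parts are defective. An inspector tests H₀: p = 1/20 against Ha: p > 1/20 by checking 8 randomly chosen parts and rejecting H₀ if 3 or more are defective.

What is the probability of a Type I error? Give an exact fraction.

α = P(reject H₀ | H₀ true) = P(Y ≥ 3 | p = 1/20), Y ~ Binomial(8, 1/20).
Computing the lower-tail complement: 1 − 25451821621/25600000000 = 148178379/25600000000.

148178379/25600000000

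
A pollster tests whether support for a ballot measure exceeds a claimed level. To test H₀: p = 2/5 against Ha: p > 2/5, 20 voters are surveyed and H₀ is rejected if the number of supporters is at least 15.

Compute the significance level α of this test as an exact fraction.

Under H₀, X ~ Binomial(20, 2/5), and α = P(X ≥ 15).
P(X ≥ 15) = Σ_{j=15}^{20} C(20,j)·(2/5)^j·(3/5)^{20-j} = 153686966272/95367431640625.

153686966272/95367431640625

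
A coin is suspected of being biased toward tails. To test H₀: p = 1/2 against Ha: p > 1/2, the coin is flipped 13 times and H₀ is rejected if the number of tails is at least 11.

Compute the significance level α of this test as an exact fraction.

α = P(reject H₀ | H₀ true) = P(K ≥ 11 | p = 1/2), with K ~ Binomial(13, 1/2).
That's C(13,11) + C(13,12) + C(13,13) over 2^13, i.e. (78 + 13 + 1)/8192 = 92/8192 = 23/2048.

23/2048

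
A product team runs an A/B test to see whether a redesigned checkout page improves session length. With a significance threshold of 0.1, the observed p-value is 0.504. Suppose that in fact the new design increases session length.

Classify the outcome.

Type II error

The conventional null hypothesis is that the new design has no effect on session length.
Since p = 0.504 ≥ α = 0.1, H₀ is not rejected.
H₀ is false (actually the new design increases session length).
Failing to reject a false H₀ is a Type II error.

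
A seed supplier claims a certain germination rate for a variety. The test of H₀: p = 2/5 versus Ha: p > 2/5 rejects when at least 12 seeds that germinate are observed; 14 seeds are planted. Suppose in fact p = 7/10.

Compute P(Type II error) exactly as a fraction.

41958212136219/50000000000000

β = P(fail to reject H₀ | Ha true) = P(K ≤ 11 | p = 7/10), K ~ Binomial(14, 7/10).
Summing C(14,j)·(7/10)^j·(3/10)^{14-j} for j = 0..11 gives 41958212136219/50000000000000.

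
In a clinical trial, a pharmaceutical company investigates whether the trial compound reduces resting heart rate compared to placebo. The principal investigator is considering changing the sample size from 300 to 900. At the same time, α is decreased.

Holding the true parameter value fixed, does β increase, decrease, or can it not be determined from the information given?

The first change alone would make β decrease; the second alone would make β increase. Which effect dominates depends on the magnitudes, which are not given.

Cannot be determined from the information given.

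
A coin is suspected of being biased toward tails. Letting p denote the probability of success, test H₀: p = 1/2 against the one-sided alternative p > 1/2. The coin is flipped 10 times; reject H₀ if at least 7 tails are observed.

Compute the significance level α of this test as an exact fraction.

α = P(reject H₀ | H₀ true) = P(K ≥ 7 | p = 1/2), with K ~ Binomial(10, 1/2).
That's C(10,7) + C(10,8) + C(10,9) + C(10,10) over 2^10, i.e. (120 + 45 + 10 + 1)/1024 = 176/1024 = 11/64.

11/64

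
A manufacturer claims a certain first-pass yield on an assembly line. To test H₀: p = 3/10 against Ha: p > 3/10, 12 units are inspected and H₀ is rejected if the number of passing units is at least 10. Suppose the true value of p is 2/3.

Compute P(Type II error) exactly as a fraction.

435185/531441

A Type II error is failing to reject when Ha holds: with p = 2/3, β = P(S ≤ 9).
Equivalently, β = 1 − P(S ≥ 10) = 435185/531441.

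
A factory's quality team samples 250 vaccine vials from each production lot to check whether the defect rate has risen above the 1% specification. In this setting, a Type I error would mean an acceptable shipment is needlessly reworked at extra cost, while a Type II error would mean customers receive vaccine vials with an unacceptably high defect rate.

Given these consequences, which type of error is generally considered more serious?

Type II error

The Type II consequence (customers receive vaccine vials with an unacceptably high defect rate) is more severe than the Type I consequence (an acceptable shipment is needlessly reworked at extra cost).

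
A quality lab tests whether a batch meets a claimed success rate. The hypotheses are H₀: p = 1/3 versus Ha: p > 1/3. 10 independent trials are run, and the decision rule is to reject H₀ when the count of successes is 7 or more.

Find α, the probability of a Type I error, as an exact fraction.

α = P(reject H₀ | H₀ true) = P(S ≥ 7 | p = 1/3), with S ~ Binomial(10, 1/3).
P(S ≥ 7) = Σ_{j=7}^{10} C(10,j)·(1/3)^j·(2/3)^{10-j} = 43/2187.

43/2187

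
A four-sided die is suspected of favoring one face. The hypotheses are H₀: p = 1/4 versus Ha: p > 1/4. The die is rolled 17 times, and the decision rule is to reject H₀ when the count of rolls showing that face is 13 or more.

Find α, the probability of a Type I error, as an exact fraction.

3319/268435456

α = P(reject H₀ | H₀ true) = P(K ≥ 13 | p = 1/4), with K ~ Binomial(17, 1/4).
Adding the binomial terms for j = 13 through 17 with p = 1/4 yields 3319/268435456.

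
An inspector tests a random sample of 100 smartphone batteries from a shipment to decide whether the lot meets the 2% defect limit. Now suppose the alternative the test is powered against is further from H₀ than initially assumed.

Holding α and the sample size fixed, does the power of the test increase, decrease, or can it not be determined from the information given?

The further the true parameter sits from the null value, the more of the Ha sampling distribution falls in the rejection region.
Since power = 1 − β and β decreases, power increases.

It increases.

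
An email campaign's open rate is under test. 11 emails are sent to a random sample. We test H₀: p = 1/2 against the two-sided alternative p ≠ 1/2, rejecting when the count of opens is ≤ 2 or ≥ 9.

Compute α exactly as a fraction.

α = P(Y ≤ 2 or Y ≥ 9 | p = 1/2), Y ~ Binomial(11, 1/2).
By symmetry, α = 2·P(Y ≤ 2) = 2·(1 + 11 + 55)/2048 = 134/2048 = 67/1024.

67/1024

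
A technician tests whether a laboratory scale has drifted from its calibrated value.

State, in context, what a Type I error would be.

A Type I error would mean concluding that the instrument has drifted out of calibration when in fact the instrument is correctly calibrated.

With the conventional null hypothesis that the instrument is correctly calibrated:
A Type I error is rejecting H₀ when H₀ is true.
Here that means pulling the instrument for recalibration when actually the instrument is correctly calibrated.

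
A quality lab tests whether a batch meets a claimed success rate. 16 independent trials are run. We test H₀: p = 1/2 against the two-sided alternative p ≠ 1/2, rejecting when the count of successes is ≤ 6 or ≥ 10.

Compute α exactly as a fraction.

Under H₀, Y ~ Binomial(16, 1/2); α is the probability of landing in either tail, P(Y ≤ 6) + P(Y ≥ 10).
Each tail has probability (1 + 16 + 120 + 560 + 1820 + 4368 + 8008)/65536; doubling gives α = 29786/65536 = 14893/32768.

14893/32768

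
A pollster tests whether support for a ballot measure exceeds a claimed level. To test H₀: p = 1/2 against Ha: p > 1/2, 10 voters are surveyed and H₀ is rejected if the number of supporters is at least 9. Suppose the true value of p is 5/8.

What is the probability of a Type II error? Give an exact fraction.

1005382449/1073741824

Under the alternative p = 5/8, K ~ Binomial(10, 5/8); β is the probability the test does not reject, P(K < 9).
Adding the binomial probabilities P(K=0)+…+P(K=8) at p = 5/8 gives 1005382449/1073741824.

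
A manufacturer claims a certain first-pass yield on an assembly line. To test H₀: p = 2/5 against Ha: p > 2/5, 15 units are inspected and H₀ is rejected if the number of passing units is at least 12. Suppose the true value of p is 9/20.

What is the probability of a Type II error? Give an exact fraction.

Under the alternative p = 9/20, X ~ Binomial(15, 9/20); β is the probability the test does not reject, P(X < 12).
Adding the binomial probabilities P(X=0)+…+P(X=11) at p = 9/20 gives 8140171073330835209/8192000000000000000.

8140171073330835209/8192000000000000000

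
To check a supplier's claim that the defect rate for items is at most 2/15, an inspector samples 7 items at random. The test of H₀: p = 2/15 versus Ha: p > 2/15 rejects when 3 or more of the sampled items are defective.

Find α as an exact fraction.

α = P(reject H₀ | H₀ true) = P(X ≥ 3 | p = 2/15), X ~ Binomial(7, 2/15).
Computing the lower-tail complement: 1 − 10767497/11390625 = 623128/11390625.

623128/11390625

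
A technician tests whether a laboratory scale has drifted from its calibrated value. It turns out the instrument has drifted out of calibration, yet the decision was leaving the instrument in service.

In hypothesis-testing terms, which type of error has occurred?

The null hypothesis here is that the instrument is correctly calibrated.
'Leaving the instrument in service' corresponds to failing to reject H₀.
H₀ was not rejected but H₀ is false — a Type II error (false negative).

Type II error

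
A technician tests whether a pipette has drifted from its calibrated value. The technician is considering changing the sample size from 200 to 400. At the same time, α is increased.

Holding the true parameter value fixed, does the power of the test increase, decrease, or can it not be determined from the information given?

It increases.

More data shrinks sampling variability; the test statistic under Ha concentrates further from the null value, making rejection more likely. A larger α widens the rejection region, so when the alternative is true more outcomes lead to rejection — failing to reject becomes less likely. Both changes push β in the same direction.
Since power = 1 − β and β decreases, power increases.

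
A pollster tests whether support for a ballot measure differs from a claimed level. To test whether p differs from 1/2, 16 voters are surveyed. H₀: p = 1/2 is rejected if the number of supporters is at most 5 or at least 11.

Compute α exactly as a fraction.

6885/32768

α = P(Y ≤ 5 or Y ≥ 11 | p = 1/2), Y ~ Binomial(16, 1/2).
Each tail has probability (1 + 16 + 120 + 560 + 1820 + 4368)/65536; doubling gives α = 13770/65536 = 6885/32768.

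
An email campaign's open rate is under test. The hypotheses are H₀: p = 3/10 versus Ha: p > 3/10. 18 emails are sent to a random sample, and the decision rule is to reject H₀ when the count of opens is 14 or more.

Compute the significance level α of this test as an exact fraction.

α = P(reject H₀ | H₀ true) = P(X ≥ 14 | p = 3/10), with X ~ Binomial(18, 3/10).
P(X ≥ 14) = Σ_{j=14}^{18} C(18,j)·(3/10)^j·(7/10)^{18-j} = 493702843149/12500000000000000.

493702843149/12500000000000000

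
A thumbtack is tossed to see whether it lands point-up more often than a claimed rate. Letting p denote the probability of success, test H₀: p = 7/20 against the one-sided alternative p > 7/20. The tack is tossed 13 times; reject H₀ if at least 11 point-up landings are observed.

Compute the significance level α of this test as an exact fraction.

Under H₀, S ~ Binomial(13, 7/20), and α = P(S ≥ 11).
P(S ≥ 11) = Σ_{j=11}^{13} C(13,j)·(7/20)^j·(13/20)^{13-j} = 14250593836801/40960000000000000.

14250593836801/40960000000000000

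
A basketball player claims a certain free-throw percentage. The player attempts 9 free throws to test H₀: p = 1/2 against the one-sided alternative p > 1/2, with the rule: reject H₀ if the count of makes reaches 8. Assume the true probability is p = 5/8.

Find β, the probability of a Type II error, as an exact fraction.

β = P(fail to reject H₀ | Ha true) = P(K ≤ 7 | p = 5/8), K ~ Binomial(9, 5/8).
Equivalently, β = 1 − P(K ≥ 8) = 3803679/4194304.

3803679/4194304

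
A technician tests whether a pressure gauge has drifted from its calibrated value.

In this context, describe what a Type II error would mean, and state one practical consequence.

With the conventional null hypothesis that the instrument is correctly calibrated:
A Type II error is failing to reject H₀ when H₀ is false.
Here that means leaving the instrument in service when actually the instrument has drifted out of calibration.

A Type II error would mean concluding that the instrument is correctly calibrated (or at least failing to establish that the instrument has drifted out of calibration) when in fact the instrument has drifted out of calibration. Consequence: an out-of-calibration instrument continues producing bad measurements.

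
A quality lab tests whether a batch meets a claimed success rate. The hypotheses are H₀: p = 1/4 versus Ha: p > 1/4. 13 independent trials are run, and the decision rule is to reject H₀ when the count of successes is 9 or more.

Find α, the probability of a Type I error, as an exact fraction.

66379/67108864

Under H₀, K ~ Binomial(13, 1/4), and α = P(K ≥ 9).
Adding the binomial terms for j = 9 through 13 with p = 1/4 yields 66379/67108864.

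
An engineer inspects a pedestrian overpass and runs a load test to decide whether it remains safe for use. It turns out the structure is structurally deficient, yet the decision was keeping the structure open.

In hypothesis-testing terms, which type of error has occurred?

The null hypothesis here is that the structure meets the required load capacity (safe).
'Keeping the structure open' corresponds to failing to reject H₀.
H₀ was not rejected but H₀ is false — a Type II error (false negative).

Type II error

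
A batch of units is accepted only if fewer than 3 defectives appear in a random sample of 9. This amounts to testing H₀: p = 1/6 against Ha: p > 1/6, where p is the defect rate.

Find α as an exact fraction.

898223/5038848

The significance level is the probability, assuming p = 1/6, of seeing 3 or more defectives in 9 draws.
Via the complement, α = 1 − Σ_{j=0}^{2} C(9,j)(1/6)^j(5/6)^{9-j} = 898223/5038848.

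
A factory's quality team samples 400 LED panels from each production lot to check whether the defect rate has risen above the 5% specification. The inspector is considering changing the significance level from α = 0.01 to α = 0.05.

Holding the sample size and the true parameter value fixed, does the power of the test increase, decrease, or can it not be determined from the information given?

With a larger α the critical value moves toward the center, so more of the Ha sampling distribution lies in the rejection region.
Since power = 1 − β and β decreases, power increases.

It increases.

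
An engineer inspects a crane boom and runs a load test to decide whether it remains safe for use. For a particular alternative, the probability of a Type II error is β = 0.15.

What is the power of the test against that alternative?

Power = 1 − β = 1 − 0.15 = 0.85.

0.85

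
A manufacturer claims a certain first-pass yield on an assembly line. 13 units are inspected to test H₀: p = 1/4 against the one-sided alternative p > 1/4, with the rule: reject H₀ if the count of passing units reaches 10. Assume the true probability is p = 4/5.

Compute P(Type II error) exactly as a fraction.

Under the alternative p = 4/5, S ~ Binomial(13, 4/5); β is the probability the test does not reject, P(S < 10).
Summing C(13,j)·(4/5)^j·(1/5)^{13-j} for j = 0..9 gives 61688401/244140625.

61688401/244140625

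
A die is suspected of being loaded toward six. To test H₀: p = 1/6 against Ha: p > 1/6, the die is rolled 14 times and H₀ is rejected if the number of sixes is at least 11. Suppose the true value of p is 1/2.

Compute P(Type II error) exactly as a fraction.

7957/8192

Under the alternative p = 1/2, S ~ Binomial(14, 1/2); β is the probability the test does not reject, P(S < 11).
Adding the binomial probabilities P(S=0)+…+P(S=10) at p = 1/2 gives 7957/8192.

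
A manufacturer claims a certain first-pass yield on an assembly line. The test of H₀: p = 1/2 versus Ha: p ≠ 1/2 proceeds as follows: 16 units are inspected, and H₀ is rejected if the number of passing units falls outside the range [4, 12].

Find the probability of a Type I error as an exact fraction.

The significance level is the null-hypothesis probability of the rejection region {≤3} ∪ {≥13}.
By symmetry, α = 2·P(Y ≤ 3) = 2·(1 + 16 + 120 + 560)/65536 = 1394/65536 = 697/32768.

697/32768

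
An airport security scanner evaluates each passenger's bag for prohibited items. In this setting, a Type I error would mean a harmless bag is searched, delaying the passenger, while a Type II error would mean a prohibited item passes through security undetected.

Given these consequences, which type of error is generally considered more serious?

Type II error

The Type II consequence (a prohibited item passes through security undetected) is more severe than the Type I consequence (a harmless bag is searched, delaying the passenger).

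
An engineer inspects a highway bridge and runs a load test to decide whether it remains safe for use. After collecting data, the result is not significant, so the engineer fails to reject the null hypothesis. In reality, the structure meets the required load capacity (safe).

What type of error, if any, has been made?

No error (correct decision).

The conventional null hypothesis here is that the structure meets the required load capacity (safe).
The test retained a true H₀ — the decision matches the true state.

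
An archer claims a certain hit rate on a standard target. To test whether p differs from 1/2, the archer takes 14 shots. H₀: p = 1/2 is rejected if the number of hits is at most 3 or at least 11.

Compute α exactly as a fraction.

α = P(K ≤ 3 or K ≥ 11 | p = 1/2), K ~ Binomial(14, 1/2).
By symmetry, α = 2·P(K ≤ 3) = 2·(1 + 14 + 91 + 364)/16384 = 940/16384 = 235/4096.

235/4096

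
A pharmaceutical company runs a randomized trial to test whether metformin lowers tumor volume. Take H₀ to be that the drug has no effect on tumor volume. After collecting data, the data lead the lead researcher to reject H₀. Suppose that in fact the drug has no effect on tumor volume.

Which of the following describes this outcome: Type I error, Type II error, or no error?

Type I error

H₀ was rejected, but H₀ is actually true.
Rejecting a true null hypothesis is a Type I error (false positive).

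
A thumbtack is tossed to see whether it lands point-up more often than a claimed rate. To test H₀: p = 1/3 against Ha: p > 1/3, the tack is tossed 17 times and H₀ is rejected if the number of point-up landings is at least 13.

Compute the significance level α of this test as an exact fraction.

44099/129140163

The Type I error probability is α = P(X ≥ 13) computed under H₀, where X ~ Binomial(17, 1/3).
Adding the binomial terms for j = 13 through 17 with p = 1/3 yields 44099/129140163.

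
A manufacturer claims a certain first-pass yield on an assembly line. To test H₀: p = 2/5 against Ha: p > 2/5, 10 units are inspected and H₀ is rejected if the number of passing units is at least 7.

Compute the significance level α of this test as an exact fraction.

Under H₀, X ~ Binomial(10, 2/5), and α = P(X ≥ 7).
Summing C(10,j)(2/5)^j(3/5)^{10−j} for j = 7,…,10 gives 534784/9765625.

534784/9765625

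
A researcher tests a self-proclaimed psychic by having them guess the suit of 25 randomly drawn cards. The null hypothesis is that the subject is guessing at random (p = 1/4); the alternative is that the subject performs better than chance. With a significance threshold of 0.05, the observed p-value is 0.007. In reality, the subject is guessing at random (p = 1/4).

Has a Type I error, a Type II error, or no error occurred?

Since p = 0.007 < α = 0.05, H₀ is rejected.
H₀ is true (actually the subject is guessing at random (p = 1/4)).
Rejecting a true H₀ is a Type I error.

Type I error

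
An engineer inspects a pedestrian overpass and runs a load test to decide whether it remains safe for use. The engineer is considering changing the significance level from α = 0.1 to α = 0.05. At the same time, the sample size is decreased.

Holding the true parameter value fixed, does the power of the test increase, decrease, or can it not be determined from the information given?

Lowering α raises the bar for rejection; under Ha, the test now fails to reject on outcomes it previously would have rejected. With less data the test statistic is noisier; under Ha, more outcomes land inside the acceptance region. Both changes push β in the same direction.
Since power = 1 − β and β increases, power decreases.

It decreases.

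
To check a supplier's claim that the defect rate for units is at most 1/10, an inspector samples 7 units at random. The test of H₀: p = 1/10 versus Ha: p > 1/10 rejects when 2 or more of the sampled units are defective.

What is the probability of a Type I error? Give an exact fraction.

93559/625000

The significance level is the probability, assuming p = 1/10, of seeing 2 or more defectives in 7 draws.
Via the complement, α = 1 − Σ_{j=0}^{1} C(7,j)(1/10)^j(9/10)^{7-j} = 93559/625000.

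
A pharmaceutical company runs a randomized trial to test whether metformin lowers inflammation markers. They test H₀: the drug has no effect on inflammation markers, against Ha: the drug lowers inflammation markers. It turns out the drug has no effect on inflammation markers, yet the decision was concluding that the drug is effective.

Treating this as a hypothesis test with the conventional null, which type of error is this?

'Concluding that the drug is effective' corresponds to rejecting H₀.
H₀ was rejected but H₀ is true — a Type I error (false positive).

Type I error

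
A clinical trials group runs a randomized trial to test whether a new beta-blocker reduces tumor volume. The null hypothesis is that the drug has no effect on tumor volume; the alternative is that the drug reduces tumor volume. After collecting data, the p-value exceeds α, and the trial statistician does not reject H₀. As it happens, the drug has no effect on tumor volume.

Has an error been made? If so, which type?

No error — this is a correct decision.

The test retained a true H₀ — the decision matches the true state.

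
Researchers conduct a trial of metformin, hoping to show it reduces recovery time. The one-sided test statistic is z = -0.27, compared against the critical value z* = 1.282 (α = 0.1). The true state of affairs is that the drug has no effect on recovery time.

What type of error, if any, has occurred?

The conventional null hypothesis is that the drug has no effect on recovery time.
Since z = -0.27 ≤ z* = 1.282, H₀ is not rejected.
H₀ is true (actually the drug has no effect on recovery time).
The decision matches the true state — no error.

Neither — the decision is correct.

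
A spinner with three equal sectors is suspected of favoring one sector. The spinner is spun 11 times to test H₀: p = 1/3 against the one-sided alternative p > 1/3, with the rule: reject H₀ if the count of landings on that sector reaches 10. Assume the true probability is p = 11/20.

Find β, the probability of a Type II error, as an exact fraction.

β = P(fail to reject H₀ | Ha true) = P(Y ≤ 9 | p = 11/20), Y ~ Binomial(11, 11/20).
Equivalently, β = 1 − P(Y ≥ 10) = 20194688329389/20480000000000.

20194688329389/20480000000000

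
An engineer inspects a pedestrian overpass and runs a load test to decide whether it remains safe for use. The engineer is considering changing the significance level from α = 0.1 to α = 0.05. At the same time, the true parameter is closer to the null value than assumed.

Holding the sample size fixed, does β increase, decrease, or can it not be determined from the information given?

Lowering α raises the bar for rejection; under Ha, the test now fails to reject on outcomes it previously would have rejected. When the true parameter is near the null value, the test has a harder time distinguishing Ha from H₀. Both changes push β in the same direction.

It increases.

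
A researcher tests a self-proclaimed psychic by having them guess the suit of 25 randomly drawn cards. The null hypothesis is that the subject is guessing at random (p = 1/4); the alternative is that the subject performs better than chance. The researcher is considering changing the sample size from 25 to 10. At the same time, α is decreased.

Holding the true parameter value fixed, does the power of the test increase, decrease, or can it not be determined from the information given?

It decreases.

Reducing n widens both sampling distributions, so the test has less ability to distinguish Ha from H₀. Tightening α shrinks the rejection region. When Ha holds, fewer sample outcomes clear the stricter threshold, so more fall in the acceptance region. Both changes push β in the same direction.
Since power = 1 − β and β increases, power decreases.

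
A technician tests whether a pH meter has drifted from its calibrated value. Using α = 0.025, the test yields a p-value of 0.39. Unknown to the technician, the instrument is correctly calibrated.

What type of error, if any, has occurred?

Neither — the decision is correct.

The conventional null hypothesis is that the instrument is correctly calibrated.
Since p = 0.39 ≥ α = 0.025, H₀ is not rejected.
H₀ is true (actually the instrument is correctly calibrated).
The decision matches the true state — no error.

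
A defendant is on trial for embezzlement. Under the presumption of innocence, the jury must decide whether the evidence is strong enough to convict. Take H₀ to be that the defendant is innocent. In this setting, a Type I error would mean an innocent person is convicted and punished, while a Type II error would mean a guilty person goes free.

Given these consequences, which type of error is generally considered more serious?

The Type I consequence (an innocent person is convicted and punished) is more severe than the Type II consequence (a guilty person goes free).

Type I error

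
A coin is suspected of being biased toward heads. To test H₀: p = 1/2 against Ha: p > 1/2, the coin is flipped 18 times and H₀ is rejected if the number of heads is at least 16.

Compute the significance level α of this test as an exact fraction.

43/65536

Under H₀, X ~ Binomial(18, 1/2), and α = P(X ≥ 16).
Summing the upper tail: (153 + 18 + 1) / 2^18 = 172/262144 = 43/65536.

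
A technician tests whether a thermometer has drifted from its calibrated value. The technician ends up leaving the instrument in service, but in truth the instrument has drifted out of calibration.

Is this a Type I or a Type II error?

The null hypothesis here is that the instrument is correctly calibrated.
'Leaving the instrument in service' corresponds to failing to reject H₀.
H₀ was not rejected but H₀ is false — a Type II error (false negative).

Type II error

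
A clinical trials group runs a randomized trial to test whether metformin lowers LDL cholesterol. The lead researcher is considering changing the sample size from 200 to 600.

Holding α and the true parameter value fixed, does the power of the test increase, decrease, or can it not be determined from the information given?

It increases.

Increasing n separates the H₀ and Ha sampling distributions, so under Ha fewer outcomes land in the acceptance region.
Since power = 1 − β and β decreases, power increases.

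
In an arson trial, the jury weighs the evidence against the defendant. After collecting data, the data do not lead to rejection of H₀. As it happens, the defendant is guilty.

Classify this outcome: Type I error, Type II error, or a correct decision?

The conventional null hypothesis here is that the defendant is innocent.
H₀ was not rejected, but H₀ is actually false.
Failing to reject a false null hypothesis is a Type II error (false negative).

Type II error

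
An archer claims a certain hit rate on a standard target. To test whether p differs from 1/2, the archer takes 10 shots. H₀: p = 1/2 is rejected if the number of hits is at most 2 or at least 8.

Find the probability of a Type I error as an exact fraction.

7/64

Under H₀, S ~ Binomial(10, 1/2); α is the probability of landing in either tail, P(S ≤ 2) + P(S ≥ 8).
Each tail has probability (1 + 10 + 45)/1024; doubling gives α = 112/1024 = 7/64.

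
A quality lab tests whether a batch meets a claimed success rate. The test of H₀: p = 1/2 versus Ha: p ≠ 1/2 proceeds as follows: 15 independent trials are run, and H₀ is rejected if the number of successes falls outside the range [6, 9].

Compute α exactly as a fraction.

α = P(Y ≤ 5 or Y ≥ 10 | p = 1/2), Y ~ Binomial(15, 1/2).
The two tails are symmetric, so α = 2·(1 + 15 + 105 + 455 + 1365 + 3003)/2^15 = 9888/32768 = 309/1024.

309/1024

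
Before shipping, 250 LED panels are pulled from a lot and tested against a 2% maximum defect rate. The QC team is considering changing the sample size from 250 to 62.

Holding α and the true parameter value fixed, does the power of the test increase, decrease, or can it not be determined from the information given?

With less data the test statistic is noisier; under Ha, more outcomes land inside the acceptance region.
Since power = 1 − β and β increases, power decreases.

It decreases.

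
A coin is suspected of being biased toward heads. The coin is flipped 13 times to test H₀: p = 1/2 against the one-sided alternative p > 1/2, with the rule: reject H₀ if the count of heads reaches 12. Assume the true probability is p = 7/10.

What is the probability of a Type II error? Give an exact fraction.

Under the alternative p = 7/10, S ~ Binomial(13, 7/10); β is the probability the test does not reject, P(S < 12).
Summing C(13,j)·(7/10)^j·(3/10)^{13-j} for j = 0..11 gives 4681650394377/5000000000000.

4681650394377/5000000000000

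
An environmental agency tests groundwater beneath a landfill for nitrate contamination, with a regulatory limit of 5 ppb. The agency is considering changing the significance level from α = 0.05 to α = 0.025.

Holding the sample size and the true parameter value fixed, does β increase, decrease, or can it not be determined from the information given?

A smaller α moves the rejection region further into the tail. With the alternative true, more outcomes now fall outside the rejection region, so failing to reject becomes more likely.

It increases.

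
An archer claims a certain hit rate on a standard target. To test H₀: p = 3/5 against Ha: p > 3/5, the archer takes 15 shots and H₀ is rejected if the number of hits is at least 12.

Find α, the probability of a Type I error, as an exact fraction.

α = P(reject H₀ | H₀ true) = P(Y ≥ 12 | p = 3/5), with Y ~ Binomial(15, 3/5).
Adding the binomial terms for j = 12 through 15 with p = 3/5 yields 2761898877/30517578125.

2761898877/30517578125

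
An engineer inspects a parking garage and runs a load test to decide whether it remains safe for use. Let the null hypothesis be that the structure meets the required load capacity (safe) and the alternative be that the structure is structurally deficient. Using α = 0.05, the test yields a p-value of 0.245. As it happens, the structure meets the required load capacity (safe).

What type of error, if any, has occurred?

Since p = 0.245 ≥ α = 0.05, H₀ is not rejected.
H₀ is true (actually the structure meets the required load capacity (safe)).
The decision matches the true state — no error.

Neither — the decision is correct.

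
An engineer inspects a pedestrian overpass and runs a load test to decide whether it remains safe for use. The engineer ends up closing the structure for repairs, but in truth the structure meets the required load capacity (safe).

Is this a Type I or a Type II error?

The null hypothesis here is that the structure meets the required load capacity (safe).
'Closing the structure for repairs' corresponds to rejecting H₀.
H₀ was rejected but H₀ is true — a Type I error (false positive).

Type I error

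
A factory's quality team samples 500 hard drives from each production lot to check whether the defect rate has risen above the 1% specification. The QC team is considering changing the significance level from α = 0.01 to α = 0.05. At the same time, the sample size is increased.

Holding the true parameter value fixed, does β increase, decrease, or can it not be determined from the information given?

It decreases.

A larger α widens the rejection region, so when the alternative is true more outcomes lead to rejection — failing to reject becomes less likely. Increasing n separates the H₀ and Ha sampling distributions, so under Ha fewer outcomes land in the acceptance region. Both changes push β in the same direction.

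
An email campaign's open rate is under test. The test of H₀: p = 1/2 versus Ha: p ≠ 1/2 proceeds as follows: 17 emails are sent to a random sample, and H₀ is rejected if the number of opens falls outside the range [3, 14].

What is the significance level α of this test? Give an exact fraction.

The significance level is the null-hypothesis probability of the rejection region {≤2} ∪ {≥15}.
The two tails are symmetric, so α = 2·(1 + 17 + 136)/2^17 = 308/131072 = 77/32768.

77/32768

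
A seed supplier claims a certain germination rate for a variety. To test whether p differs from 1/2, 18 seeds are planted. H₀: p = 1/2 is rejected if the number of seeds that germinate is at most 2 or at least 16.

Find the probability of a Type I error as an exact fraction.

The significance level is the null-hypothesis probability of the rejection region {≤2} ∪ {≥16}.
By symmetry, α = 2·P(S ≤ 2) = 2·(1 + 18 + 153)/262144 = 344/262144 = 43/32768.

43/32768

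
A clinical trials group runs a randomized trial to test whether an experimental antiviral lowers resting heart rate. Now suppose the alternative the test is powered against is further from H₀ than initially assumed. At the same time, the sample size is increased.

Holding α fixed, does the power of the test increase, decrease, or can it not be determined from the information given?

The further the true parameter sits from the null value, the more of the Ha sampling distribution falls in the rejection region. A larger sample reduces the standard error, pulling the sampling distribution under Ha further from the non-rejection region. Both changes push β in the same direction.
Since power = 1 − β and β decreases, power increases.

It increases.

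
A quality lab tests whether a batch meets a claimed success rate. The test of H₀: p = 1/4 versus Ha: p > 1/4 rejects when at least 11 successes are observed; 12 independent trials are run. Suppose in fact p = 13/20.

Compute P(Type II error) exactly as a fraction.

3922160441778411/4096000000000000

Under the alternative p = 13/20, K ~ Binomial(12, 13/20); β is the probability the test does not reject, P(K < 11).
Equivalently, β = 1 − P(K ≥ 11) = 3922160441778411/4096000000000000.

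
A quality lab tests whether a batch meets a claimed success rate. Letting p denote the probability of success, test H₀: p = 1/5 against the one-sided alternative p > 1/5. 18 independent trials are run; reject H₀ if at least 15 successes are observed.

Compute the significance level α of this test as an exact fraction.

10949/762939453125

Under H₀, X ~ Binomial(18, 1/5), and α = P(X ≥ 15).
Summing C(18,j)(1/5)^j(4/5)^{18−j} for j = 15,…,18 gives 10949/762939453125.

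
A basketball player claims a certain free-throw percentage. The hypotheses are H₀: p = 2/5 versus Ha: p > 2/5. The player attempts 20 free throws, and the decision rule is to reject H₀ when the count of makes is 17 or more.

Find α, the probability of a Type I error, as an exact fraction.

α = P(reject H₀ | H₀ true) = P(K ≥ 17 | p = 2/5), with K ~ Binomial(20, 2/5).
P(K ≥ 17) = Σ_{j=17}^{20} C(20,j)·(2/5)^j·(3/5)^{20-j} = 4515168256/95367431640625.

4515168256/95367431640625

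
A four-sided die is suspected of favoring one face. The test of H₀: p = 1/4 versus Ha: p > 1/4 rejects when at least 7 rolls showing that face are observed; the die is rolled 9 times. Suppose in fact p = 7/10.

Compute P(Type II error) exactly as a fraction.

A Type II error is failing to reject when Ha holds: with p = 7/10, β = P(K ≤ 6).
Summing C(9,j)·(7/10)^j·(3/10)^{9-j} for j = 0..6 gives 268584417/500000000.

268584417/500000000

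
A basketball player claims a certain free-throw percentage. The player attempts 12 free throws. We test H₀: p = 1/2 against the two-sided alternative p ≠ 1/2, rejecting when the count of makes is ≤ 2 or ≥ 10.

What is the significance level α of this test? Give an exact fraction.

Under H₀, X ~ Binomial(12, 1/2); α is the probability of landing in either tail, P(X ≤ 2) + P(X ≥ 10).
The two tails are symmetric, so α = 2·(1 + 12 + 66)/2^12 = 158/4096 = 79/2048.

79/2048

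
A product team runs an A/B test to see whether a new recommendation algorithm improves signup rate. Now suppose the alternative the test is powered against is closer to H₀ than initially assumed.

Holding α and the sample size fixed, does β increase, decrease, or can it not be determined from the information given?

It increases.

When the true parameter is near the null value, the test has a harder time distinguishing Ha from H₀.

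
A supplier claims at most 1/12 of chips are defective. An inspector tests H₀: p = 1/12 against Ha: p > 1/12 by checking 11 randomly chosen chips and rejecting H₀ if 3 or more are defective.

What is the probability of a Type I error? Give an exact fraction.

The significance level is the probability, assuming p = 1/12, of seeing 3 or more defectives in 11 draws.
Computing the lower-tail complement: 1 − 25937424601/27518828544 = 1581403943/27518828544.

1581403943/27518828544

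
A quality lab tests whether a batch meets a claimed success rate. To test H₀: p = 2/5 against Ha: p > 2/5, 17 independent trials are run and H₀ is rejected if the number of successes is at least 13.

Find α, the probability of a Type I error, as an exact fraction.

384729088/152587890625

Under H₀, Y ~ Binomial(17, 2/5), and α = P(Y ≥ 13).
P(Y ≥ 13) = Σ_{j=13}^{17} C(17,j)·(2/5)^j·(3/5)^{17-j} = 384729088/152587890625.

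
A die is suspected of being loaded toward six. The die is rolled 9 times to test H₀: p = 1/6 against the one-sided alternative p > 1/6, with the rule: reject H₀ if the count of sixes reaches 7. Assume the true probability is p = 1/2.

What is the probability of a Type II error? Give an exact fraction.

β = P(fail to reject H₀ | Ha true) = P(K ≤ 6 | p = 1/2), K ~ Binomial(9, 1/2).
Summing C(9,j)·(1/2)^j·(1/2)^{9-j} for j = 0..6 gives 233/256.

233/256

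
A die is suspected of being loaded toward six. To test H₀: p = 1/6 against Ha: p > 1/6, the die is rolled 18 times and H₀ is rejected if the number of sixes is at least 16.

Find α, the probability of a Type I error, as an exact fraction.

Under H₀, S ~ Binomial(18, 1/6), and α = P(S ≥ 16).
Summing C(18,j)(1/6)^j(5/6)^{18−j} for j = 16,…,18 gives 979/25389989167104.

979/25389989167104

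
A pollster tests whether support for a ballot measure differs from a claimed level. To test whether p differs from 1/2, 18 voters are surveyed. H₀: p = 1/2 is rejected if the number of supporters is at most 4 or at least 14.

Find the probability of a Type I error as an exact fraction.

Under H₀, S ~ Binomial(18, 1/2); α is the probability of landing in either tail, P(S ≤ 4) + P(S ≥ 14).
Each tail has probability (1 + 18 + 153 + 816 + 3060)/262144; doubling gives α = 8096/262144 = 253/8192.

253/8192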